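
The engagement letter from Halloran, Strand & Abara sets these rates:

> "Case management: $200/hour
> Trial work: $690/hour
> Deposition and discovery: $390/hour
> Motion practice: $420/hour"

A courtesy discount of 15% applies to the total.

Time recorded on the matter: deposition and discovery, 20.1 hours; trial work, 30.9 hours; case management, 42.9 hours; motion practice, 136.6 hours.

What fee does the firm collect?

Case management: 42.9 × $200 = $8,580.00
Trial work: 30.9 × $690 = $21,321.00
Deposition and discovery: 20.1 × $390 = $7,839.00
Motion practice: 136.6 × $420 = $57,372.00
Subtotal: $95,112.00
Less 15% discount: −$14,266.80
Total: $95,112.00 − $14,266.80 = $80,845.20

$80,845.20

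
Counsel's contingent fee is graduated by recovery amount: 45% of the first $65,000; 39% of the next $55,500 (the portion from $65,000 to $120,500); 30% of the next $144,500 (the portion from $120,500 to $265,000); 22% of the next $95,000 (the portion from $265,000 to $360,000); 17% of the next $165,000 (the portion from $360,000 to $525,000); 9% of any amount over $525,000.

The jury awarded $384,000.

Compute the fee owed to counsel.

First $65,000 at 45% = $29,250.00
Next $55,500 at 39% = $21,645.00
Next $144,500 at 30% = $43,350.00
Next $95,000 at 22% = $20,900.00
Remaining $24,000 at 17% = $4,080.00
Fee: $29,250.00 + $21,645.00 + $43,350.00 + $20,900.00 + $4,080.00 = $119,225.00

$119,225.00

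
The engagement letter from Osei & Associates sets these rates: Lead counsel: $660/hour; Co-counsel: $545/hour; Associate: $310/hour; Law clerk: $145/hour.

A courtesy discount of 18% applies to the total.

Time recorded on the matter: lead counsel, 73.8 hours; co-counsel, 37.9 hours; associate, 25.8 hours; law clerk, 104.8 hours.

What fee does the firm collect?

$75,897.15

Lead counsel: 73.8 × $660 = $48,708.00
Co-counsel: 37.9 × $545 = $20,655.50
Associate: 25.8 × $310 = $7,998.00
Law clerk: 104.8 × $145 = $15,196.00
Subtotal: $92,557.50
Less 18% discount: −$16,660.35
Total: $92,557.50 − $16,660.35 = $75,897.15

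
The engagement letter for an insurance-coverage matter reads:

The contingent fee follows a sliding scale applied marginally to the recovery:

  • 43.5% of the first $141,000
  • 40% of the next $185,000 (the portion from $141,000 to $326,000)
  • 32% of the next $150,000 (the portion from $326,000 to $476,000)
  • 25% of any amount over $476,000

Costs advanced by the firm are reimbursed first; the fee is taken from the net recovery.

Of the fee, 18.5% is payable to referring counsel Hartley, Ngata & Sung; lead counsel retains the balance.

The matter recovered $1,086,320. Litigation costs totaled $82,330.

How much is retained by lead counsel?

Fee base (net of costs): $1,086,320 − $82,330 = $1,003,990
First $141,000 at 43.5% = $61,335.00
Next $185,000 at 40% = $74,000.00
Next $150,000 at 32% = $48,000.00
Remaining $527,990 at 25% = $131,997.50
Fee: $61,335.00 + $74,000.00 + $48,000.00 + $131,997.50 = $315,332.50
Referral share: 18.5% of $315,332.50 = $58,336.51; lead counsel retains $315,332.50 − $58,336.51 = $256,995.99.

$256,995.99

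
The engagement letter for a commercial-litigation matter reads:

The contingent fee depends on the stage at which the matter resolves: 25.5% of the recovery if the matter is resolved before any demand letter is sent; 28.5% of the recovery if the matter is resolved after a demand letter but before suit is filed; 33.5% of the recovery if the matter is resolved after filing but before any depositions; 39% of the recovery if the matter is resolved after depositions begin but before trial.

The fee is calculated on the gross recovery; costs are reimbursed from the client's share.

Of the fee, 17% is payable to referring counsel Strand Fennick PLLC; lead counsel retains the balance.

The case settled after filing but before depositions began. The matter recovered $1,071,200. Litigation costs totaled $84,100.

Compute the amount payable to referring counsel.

Fee base is the gross recovery, $1,071,200; costs are reimbursed separately.
The matter settled after filing but before depositions began, so the 33.5% rate applies.
$1,071,200 × 33.5% = $358,852.00
Referral share: 17% of $358,852.00 = $61,004.84; lead counsel retains $358,852.00 − $61,004.84 = $297,847.16.

$61,004.84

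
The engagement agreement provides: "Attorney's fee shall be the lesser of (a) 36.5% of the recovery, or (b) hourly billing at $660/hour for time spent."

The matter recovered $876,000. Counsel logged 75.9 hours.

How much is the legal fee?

(a) 36.5% of $876,000 = $319,740.00
(b) 75.9 × $660 = $50,094.00
The lesser is (b): $50,094.00.

$50,094.00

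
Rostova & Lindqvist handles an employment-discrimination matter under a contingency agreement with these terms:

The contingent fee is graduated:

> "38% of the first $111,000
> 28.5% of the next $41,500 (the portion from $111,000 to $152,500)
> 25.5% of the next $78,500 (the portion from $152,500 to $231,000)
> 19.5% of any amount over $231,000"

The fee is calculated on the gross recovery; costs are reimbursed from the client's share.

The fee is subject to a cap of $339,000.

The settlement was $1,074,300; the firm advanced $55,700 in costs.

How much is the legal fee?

Fee base is the gross recovery, $1,074,300; costs are reimbursed separately.
First $111,000 at 38% = $42,180.00
Next $41,500 at 28.5% = $11,827.50
Next $78,500 at 25.5% = $20,017.50
Remaining $843,300 at 19.5% = $164,443.50
Fee: $42,180.00 + $11,827.50 + $20,017.50 + $164,443.50 = $238,468.50
$238,468.50 is under the $339,000 cap.

$238,468.50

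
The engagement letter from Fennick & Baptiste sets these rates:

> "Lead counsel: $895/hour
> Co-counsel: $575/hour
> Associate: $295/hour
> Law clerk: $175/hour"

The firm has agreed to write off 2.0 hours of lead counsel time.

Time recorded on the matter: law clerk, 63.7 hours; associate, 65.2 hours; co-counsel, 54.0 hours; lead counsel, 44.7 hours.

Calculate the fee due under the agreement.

$99,648.00

Lead counsel: 44.7 × $895 = $40,006.50
Co-counsel: 54.0 × $575 = $31,050.00
Associate: 65.2 × $295 = $19,234.00
Law clerk: 63.7 × $175 = $11,147.50
Subtotal: $101,438.00
Write-off: 2.0 × $895 = $1,790.00
Total: $101,438.00 − $1,790.00 = $99,648.00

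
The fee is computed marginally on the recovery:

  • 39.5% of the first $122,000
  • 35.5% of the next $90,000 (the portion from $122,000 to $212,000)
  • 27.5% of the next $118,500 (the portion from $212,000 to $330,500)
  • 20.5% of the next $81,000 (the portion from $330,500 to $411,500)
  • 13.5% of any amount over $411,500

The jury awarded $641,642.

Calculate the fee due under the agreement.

$160,401.67

First $122,000 at 39.5% = $48,190.00
Next $90,000 at 35.5% = $31,950.00
Next $118,500 at 27.5% = $32,587.50
Next $81,000 at 20.5% = $16,605.00
Remaining $230,142 at 13.5% = $31,069.17
Fee: $48,190.00 + $31,950.00 + $32,587.50 + $16,605.00 + $31,069.17 = $160,401.67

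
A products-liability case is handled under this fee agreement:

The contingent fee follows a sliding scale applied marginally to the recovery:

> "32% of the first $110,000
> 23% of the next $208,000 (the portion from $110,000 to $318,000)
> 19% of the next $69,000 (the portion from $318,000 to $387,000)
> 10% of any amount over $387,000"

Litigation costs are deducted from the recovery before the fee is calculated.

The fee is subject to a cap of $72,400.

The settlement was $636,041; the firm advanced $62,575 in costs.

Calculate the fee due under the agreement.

Fee base (net of costs): $636,041 − $62,575 = $573,466
First $110,000 at 32% = $35,200.00
Next $208,000 at 23% = $47,840.00
Next $69,000 at 19% = $13,110.00
Remaining $186,466 at 10% = $18,646.60
Fee: $35,200.00 + $47,840.00 + $13,110.00 + $18,646.60 = $114,796.60
$114,796.60 exceeds the $72,400 cap, so the fee is capped at $72,400.00.

$72,400.00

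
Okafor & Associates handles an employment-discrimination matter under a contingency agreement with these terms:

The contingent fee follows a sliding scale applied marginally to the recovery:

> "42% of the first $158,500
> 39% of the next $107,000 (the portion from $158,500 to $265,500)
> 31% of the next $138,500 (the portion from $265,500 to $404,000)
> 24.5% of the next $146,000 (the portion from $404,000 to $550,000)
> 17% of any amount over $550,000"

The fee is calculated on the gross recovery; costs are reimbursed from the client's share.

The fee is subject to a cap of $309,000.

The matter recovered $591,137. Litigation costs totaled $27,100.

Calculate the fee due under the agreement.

Fee base is the gross recovery, $591,137; costs are reimbursed separately.
First $158,500 at 42% = $66,570.00
Next $107,000 at 39% = $41,730.00
Next $138,500 at 31% = $42,935.00
Next $146,000 at 24.5% = $35,770.00
Remaining $41,137 at 17% = $6,993.29
Fee: $66,570.00 + $41,730.00 + $42,935.00 + $35,770.00 + $6,993.29 = $193,998.29
$193,998.29 is under the $309,000 cap.

$193,998.29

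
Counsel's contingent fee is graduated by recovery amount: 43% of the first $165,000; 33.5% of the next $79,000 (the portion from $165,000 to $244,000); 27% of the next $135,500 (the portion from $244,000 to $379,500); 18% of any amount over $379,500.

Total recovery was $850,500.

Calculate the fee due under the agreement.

First $165,000 at 43% = $70,950.00
Next $79,000 at 33.5% = $26,465.00
Next $135,500 at 27% = $36,585.00
Remaining $471,000 at 18% = $84,780.00
Fee: $70,950.00 + $26,465.00 + $36,585.00 + $84,780.00 = $218,780.00

$218,780.00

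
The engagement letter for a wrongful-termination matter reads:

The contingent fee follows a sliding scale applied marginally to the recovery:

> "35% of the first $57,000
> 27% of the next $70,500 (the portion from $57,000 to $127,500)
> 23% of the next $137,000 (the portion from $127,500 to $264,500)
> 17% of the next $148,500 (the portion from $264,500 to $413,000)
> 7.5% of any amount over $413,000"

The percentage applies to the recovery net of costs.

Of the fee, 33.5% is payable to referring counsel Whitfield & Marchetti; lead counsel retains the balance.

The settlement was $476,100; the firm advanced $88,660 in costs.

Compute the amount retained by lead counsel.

$60,777.54

Fee base (net of costs): $476,100 − $88,660 = $387,440
First $57,000 at 35% = $19,950.00
Next $70,500 at 27% = $19,035.00
Next $137,000 at 23% = $31,510.00
Remaining $122,940 at 17% = $20,899.80
Fee: $19,950.00 + $19,035.00 + $31,510.00 + $20,899.80 = $91,394.80
Referral share: 33.5% of $91,394.80 = $30,617.26; lead counsel retains $91,394.80 − $30,617.26 = $60,777.54.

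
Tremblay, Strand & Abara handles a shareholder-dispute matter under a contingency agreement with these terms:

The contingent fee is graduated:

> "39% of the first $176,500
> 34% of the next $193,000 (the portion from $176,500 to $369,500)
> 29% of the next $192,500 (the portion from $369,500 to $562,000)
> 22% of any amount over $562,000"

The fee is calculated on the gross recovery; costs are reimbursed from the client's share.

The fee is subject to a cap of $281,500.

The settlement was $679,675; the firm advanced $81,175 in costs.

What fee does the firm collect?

$216,168.50

Fee base is the gross recovery, $679,675; costs are reimbursed separately.
First $176,500 at 39% = $68,835.00
Next $193,000 at 34% = $65,620.00
Next $192,500 at 29% = $55,825.00
Remaining $117,675 at 22% = $25,888.50
Fee: $68,835.00 + $65,620.00 + $55,825.00 + $25,888.50 = $216,168.50
$216,168.50 is under the $281,500 cap.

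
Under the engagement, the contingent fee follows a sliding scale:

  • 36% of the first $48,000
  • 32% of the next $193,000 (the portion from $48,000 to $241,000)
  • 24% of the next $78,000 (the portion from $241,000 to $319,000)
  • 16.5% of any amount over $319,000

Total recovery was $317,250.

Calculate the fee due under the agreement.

$97,340.00

First $48,000 at 36% = $17,280.00
Next $193,000 at 32% = $61,760.00
Remaining $76,250 at 24% = $18,300.00
Fee: $17,280.00 + $61,760.00 + $18,300.00 = $97,340.00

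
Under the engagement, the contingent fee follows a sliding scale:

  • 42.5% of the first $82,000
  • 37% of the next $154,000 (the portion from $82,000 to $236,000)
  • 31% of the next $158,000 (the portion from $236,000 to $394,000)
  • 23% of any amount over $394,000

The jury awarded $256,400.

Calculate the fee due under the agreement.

First $82,000 at 42.5% = $34,850.00
Next $154,000 at 37% = $56,980.00
Remaining $20,400 at 31% = $6,324.00
Fee: $34,850.00 + $56,980.00 + $6,324.00 = $98,154.00

$98,154.00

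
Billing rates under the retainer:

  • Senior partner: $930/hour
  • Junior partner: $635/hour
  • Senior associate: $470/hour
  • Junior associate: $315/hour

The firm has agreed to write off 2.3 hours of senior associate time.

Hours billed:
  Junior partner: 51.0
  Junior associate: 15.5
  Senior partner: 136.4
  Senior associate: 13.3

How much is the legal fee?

$169,289.50

Senior partner: 136.4 × $930 = $126,852.00
Junior partner: 51.0 × $635 = $32,385.00
Senior associate: 13.3 × $470 = $6,251.00
Junior associate: 15.5 × $315 = $4,882.50
Subtotal: $170,370.50
Write-off: 2.3 × $470 = $1,081.00
Total: $170,370.50 − $1,081.00 = $169,289.50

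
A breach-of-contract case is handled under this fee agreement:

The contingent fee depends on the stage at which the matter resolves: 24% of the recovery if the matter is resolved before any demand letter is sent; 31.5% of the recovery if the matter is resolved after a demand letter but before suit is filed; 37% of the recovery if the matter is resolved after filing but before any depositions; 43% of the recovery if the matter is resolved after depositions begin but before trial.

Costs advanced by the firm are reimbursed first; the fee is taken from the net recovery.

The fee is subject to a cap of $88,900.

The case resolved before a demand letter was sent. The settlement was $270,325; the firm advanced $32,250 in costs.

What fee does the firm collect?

$57,138.00

Fee base (net of costs): $270,325 − $32,250 = $238,075
The matter resolved before a demand letter was sent, so the 24% rate applies.
$238,075 × 24% = $57,138.00
$57,138.00 is under the $88,900 cap.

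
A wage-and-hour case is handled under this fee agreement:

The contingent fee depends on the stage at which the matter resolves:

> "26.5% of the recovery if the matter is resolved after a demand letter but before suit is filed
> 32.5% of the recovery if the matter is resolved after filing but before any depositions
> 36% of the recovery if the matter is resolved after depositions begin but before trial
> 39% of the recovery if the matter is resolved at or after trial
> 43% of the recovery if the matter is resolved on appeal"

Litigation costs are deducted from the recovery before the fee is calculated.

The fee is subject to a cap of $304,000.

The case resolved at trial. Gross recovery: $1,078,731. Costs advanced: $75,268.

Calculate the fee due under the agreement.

Fee base (net of costs): $1,078,731 − $75,268 = $1,003,463
The matter resolved at trial, so the 39% rate applies.
$1,003,463 × 39% = $391,350.57
$391,350.57 exceeds the $304,000 cap, so the fee is capped at $304,000.00.

$304,000.00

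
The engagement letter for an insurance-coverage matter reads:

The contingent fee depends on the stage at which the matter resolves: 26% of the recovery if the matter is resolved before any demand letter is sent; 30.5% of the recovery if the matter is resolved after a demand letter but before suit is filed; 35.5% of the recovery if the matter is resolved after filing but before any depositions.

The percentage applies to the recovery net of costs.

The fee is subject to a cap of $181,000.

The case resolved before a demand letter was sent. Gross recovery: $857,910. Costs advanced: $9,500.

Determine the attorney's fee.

$181,000.00

Fee base (net of costs): $857,910 − $9,500 = $848,410
The matter resolved before a demand letter was sent, so the 26% rate applies.
$848,410 × 26% = $220,586.60
$220,586.60 exceeds the $181,000 cap, so the fee is capped at $181,000.00.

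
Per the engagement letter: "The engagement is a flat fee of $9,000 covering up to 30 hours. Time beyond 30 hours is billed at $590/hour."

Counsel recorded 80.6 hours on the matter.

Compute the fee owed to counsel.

Flat fee: $9,000.00
Excess hours: 80.6 − 30 = 50.6
Overrun: 50.6 × $590 = $29,854.00
Total: $9,000.00 + $29,854.00 = $38,854.00

$38,854.00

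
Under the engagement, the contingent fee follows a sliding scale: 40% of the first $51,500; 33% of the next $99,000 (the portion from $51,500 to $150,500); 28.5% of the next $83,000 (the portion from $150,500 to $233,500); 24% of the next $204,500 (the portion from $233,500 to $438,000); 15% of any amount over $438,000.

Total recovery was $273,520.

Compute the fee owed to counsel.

$86,529.80

First $51,500 at 40% = $20,600.00
Next $99,000 at 33% = $32,670.00
Next $83,000 at 28.5% = $23,655.00
Remaining $40,020 at 24% = $9,604.80
Fee: $20,600.00 + $32,670.00 + $23,655.00 + $9,604.80 = $86,529.80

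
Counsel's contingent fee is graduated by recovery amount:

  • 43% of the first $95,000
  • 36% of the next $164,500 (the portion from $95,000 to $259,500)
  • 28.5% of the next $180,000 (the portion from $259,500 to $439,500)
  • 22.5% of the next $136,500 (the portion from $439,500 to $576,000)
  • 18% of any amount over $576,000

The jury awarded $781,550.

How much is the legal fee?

$219,081.50

First $95,000 at 43% = $40,850.00
Next $164,500 at 36% = $59,220.00
Next $180,000 at 28.5% = $51,300.00
Next $136,500 at 22.5% = $30,712.50
Remaining $205,550 at 18% = $36,999.00
Fee: $40,850.00 + $59,220.00 + $51,300.00 + $30,712.50 + $36,999.00 = $219,081.50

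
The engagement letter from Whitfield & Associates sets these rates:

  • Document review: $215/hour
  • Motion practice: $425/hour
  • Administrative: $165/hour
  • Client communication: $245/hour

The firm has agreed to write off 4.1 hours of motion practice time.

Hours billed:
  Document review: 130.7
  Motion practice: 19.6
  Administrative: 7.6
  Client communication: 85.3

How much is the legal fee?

Document review: 130.7 × $215 = $28,100.50
Motion practice: 19.6 × $425 = $8,330.00
Administrative: 7.6 × $165 = $1,254.00
Client communication: 85.3 × $245 = $20,898.50
Subtotal: $58,583.00
Write-off: 4.1 × $425 = $1,742.50
Total: $58,583.00 − $1,742.50 = $56,840.50

$56,840.50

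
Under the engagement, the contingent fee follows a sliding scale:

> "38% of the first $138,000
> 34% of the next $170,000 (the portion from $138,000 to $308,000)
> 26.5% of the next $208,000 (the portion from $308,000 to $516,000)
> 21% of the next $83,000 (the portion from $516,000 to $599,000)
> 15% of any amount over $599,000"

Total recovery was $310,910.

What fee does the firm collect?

$111,011.15

First $138,000 at 38% = $52,440.00
Next $170,000 at 34% = $57,800.00
Remaining $2,910 at 26.5% = $771.15
Fee: $52,440.00 + $57,800.00 + $771.15 = $111,011.15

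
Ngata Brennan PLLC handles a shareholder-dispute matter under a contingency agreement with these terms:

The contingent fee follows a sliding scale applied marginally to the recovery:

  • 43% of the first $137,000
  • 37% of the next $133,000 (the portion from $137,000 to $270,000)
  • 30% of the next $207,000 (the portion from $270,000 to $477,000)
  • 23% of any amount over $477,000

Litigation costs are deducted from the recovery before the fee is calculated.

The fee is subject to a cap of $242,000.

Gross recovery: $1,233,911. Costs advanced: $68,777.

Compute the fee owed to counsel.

Fee base (net of costs): $1,233,911 − $68,777 = $1,165,134
First $137,000 at 43% = $58,910.00
Next $133,000 at 37% = $49,210.00
Next $207,000 at 30% = $62,100.00
Remaining $688,134 at 23% = $158,270.82
Fee: $58,910.00 + $49,210.00 + $62,100.00 + $158,270.82 = $328,490.82
$328,490.82 exceeds the $242,000 cap, so the fee is capped at $242,000.00.

$242,000.00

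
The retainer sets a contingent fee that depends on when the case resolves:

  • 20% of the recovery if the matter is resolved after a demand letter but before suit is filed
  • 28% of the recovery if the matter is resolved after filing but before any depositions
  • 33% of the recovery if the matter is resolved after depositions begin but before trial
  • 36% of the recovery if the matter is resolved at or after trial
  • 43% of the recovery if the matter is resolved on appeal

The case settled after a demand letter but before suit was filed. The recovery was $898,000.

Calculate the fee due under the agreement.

The matter settled after a demand letter but before suit was filed, so the 20% rate applies.
$898,000 × 20% = $179,600.00

$179,600.00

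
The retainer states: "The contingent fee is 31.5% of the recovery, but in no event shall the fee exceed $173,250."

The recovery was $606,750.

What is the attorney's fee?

$173,250.00

31.5% of $606,750 = $191,126.25
That exceeds the $173,250 cap, so the fee is capped at $173,250.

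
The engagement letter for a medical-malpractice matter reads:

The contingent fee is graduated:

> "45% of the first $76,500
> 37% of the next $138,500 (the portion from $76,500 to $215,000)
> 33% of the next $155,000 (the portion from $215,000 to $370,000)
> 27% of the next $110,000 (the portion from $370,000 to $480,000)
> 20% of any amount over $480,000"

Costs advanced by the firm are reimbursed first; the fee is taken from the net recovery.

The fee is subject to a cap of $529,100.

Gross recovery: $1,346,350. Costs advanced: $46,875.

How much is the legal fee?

Fee base (net of costs): $1,346,350 − $46,875 = $1,299,475
First $76,500 at 45% = $34,425.00
Next $138,500 at 37% = $51,245.00
Next $155,000 at 33% = $51,150.00
Next $110,000 at 27% = $29,700.00
Remaining $819,475 at 20% = $163,895.00
Fee: $34,425.00 + $51,245.00 + $51,150.00 + $29,700.00 + $163,895.00 = $330,415.00
$330,415.00 is under the $529,100 cap.

$330,415.00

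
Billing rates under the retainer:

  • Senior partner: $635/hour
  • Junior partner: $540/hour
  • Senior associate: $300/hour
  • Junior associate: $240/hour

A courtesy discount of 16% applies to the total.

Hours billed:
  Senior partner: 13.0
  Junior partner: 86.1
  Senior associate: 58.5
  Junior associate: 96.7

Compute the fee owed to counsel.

$80,225.88

Senior partner: 13.0 × $635 = $8,255.00
Junior partner: 86.1 × $540 = $46,494.00
Senior associate: 58.5 × $300 = $17,550.00
Junior associate: 96.7 × $240 = $23,208.00
Subtotal: $95,507.00
Less 16% discount: −$15,281.12
Total: $95,507.00 − $15,281.12 = $80,225.88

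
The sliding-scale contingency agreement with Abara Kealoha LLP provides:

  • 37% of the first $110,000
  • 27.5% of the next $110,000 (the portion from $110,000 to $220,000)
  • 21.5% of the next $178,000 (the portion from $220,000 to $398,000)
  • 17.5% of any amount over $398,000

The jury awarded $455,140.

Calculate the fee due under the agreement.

$119,219.50

First $110,000 at 37% = $40,700.00
Next $110,000 at 27.5% = $30,250.00
Next $178,000 at 21.5% = $38,270.00
Remaining $57,140 at 17.5% = $9,999.50
Fee: $40,700.00 + $30,250.00 + $38,270.00 + $9,999.50 = $119,219.50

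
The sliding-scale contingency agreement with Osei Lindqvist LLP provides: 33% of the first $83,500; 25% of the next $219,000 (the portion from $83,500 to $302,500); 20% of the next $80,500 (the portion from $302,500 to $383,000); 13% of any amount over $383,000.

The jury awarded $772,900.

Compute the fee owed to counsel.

First $83,500 at 33% = $27,555.00
Next $219,000 at 25% = $54,750.00
Next $80,500 at 20% = $16,100.00
Remaining $389,900 at 13% = $50,687.00
Fee: $27,555.00 + $54,750.00 + $16,100.00 + $50,687.00 = $149,092.00

$149,092.00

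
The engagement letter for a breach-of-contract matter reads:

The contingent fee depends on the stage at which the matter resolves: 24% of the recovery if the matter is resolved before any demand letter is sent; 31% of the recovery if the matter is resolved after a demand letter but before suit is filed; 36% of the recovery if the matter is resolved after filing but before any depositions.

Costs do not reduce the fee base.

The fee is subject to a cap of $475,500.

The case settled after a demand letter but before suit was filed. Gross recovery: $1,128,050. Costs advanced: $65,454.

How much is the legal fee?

$349,695.50

Fee base is the gross recovery, $1,128,050; costs are reimbursed separately.
The matter settled after a demand letter but before suit was filed, so the 31% rate applies.
$1,128,050 × 31% = $349,695.50
$349,695.50 is under the $475,500 cap.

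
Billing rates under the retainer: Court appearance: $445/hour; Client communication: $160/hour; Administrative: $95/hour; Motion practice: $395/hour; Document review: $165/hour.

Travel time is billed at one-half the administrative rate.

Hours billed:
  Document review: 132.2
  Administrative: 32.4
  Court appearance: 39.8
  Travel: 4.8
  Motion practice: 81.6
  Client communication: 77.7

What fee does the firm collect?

Court appearance: 39.8 × $445 = $17,711.00
Client communication: 77.7 × $160 = $12,432.00
Administrative: 32.4 × $95 = $3,078.00
Motion practice: 81.6 × $395 = $32,232.00
Document review: 132.2 × $165 = $21,813.00
Subtotal: $17,711.00 + $12,432.00 + $3,078.00 + $32,232.00 + $21,813.00 = $87,266.00
Travel: 4.8 × ($95 ÷ 2) = 4.8 × $47.50 = $228.00
Total: $87,266.00 + $228.00 = $87,494.00

$87,494.00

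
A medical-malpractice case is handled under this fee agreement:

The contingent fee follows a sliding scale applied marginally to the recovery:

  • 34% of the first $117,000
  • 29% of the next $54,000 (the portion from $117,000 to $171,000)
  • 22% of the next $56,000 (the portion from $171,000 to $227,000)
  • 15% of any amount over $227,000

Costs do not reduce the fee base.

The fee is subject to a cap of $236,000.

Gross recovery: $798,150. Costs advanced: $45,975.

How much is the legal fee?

Fee base is the gross recovery, $798,150; costs are reimbursed separately.
First $117,000 at 34% = $39,780.00
Next $54,000 at 29% = $15,660.00
Next $56,000 at 22% = $12,320.00
Remaining $571,150 at 15% = $85,672.50
Fee: $39,780.00 + $15,660.00 + $12,320.00 + $85,672.50 = $153,432.50
$153,432.50 is under the $236,000 cap.

$153,432.50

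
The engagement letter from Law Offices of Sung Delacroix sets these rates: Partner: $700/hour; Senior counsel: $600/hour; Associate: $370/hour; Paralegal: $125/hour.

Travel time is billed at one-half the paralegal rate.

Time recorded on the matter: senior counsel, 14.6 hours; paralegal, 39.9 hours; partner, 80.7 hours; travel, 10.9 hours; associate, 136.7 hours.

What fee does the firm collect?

Partner: 80.7 × $700 = $56,490.00
Senior counsel: 14.6 × $600 = $8,760.00
Associate: 136.7 × $370 = $50,579.00
Paralegal: 39.9 × $125 = $4,987.50
Subtotal: $56,490.00 + $8,760.00 + $50,579.00 + $4,987.50 = $120,816.50
Travel: 10.9 × ($125 ÷ 2) = 10.9 × $62.50 = $681.25
Total: $120,816.50 + $681.25 = $121,497.75

$121,497.75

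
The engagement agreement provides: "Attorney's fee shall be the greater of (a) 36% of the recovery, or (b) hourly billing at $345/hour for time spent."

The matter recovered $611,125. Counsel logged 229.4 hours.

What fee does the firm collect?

$220,005.00

(a) 36% of $611,125 = $220,005.00
(b) 229.4 × $345 = $79,143.00
The greater is (a): $220,005.00.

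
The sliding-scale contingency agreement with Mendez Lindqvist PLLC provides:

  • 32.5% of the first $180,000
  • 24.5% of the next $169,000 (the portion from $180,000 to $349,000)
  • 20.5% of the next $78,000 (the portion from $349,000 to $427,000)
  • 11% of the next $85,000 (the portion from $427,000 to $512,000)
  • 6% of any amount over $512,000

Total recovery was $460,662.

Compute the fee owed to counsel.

$119,597.82

First $180,000 at 32.5% = $58,500.00
Next $169,000 at 24.5% = $41,405.00
Next $78,000 at 20.5% = $15,990.00
Remaining $33,662 at 11% = $3,702.82
Fee: $58,500.00 + $41,405.00 + $15,990.00 + $3,702.82 = $119,597.82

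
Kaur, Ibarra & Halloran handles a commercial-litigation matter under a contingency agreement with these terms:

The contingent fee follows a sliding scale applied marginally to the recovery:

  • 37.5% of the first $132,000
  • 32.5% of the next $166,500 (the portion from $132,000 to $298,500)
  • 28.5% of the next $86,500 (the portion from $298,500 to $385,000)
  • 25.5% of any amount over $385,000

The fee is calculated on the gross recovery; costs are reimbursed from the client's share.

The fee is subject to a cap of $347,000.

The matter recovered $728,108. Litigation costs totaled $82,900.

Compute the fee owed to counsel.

Fee base is the gross recovery, $728,108; costs are reimbursed separately.
First $132,000 at 37.5% = $49,500.00
Next $166,500 at 32.5% = $54,112.50
Next $86,500 at 28.5% = $24,652.50
Remaining $343,108 at 25.5% = $87,492.54
Fee: $49,500.00 + $54,112.50 + $24,652.50 + $87,492.54 = $215,757.54
$215,757.54 is under the $347,000 cap.

$215,757.54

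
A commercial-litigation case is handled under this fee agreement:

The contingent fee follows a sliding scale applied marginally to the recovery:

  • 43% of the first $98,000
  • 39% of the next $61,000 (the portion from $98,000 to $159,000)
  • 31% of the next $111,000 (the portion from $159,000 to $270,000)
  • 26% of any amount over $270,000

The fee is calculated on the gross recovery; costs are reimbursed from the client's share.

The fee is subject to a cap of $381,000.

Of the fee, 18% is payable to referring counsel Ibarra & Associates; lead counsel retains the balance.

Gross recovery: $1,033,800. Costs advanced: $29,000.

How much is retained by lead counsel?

Fee base is the gross recovery, $1,033,800; costs are reimbursed separately.
First $98,000 at 43% = $42,140.00
Next $61,000 at 39% = $23,790.00
Next $111,000 at 31% = $34,410.00
Remaining $763,800 at 26% = $198,588.00
Fee: $42,140.00 + $23,790.00 + $34,410.00 + $198,588.00 = $298,928.00
$298,928.00 is under the $381,000 cap.
Referral share: 18% of $298,928.00 = $53,807.04; lead counsel retains $298,928.00 − $53,807.04 = $245,120.96.

$245,120.96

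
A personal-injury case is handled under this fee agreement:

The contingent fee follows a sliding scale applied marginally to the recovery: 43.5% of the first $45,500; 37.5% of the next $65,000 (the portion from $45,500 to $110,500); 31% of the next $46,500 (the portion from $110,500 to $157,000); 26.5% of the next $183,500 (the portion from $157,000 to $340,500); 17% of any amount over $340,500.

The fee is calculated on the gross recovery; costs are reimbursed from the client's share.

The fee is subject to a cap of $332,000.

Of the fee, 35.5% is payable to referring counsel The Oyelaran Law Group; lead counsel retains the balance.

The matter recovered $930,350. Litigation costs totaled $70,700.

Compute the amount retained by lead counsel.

Fee base is the gross recovery, $930,350; costs are reimbursed separately.
First $45,500 at 43.5% = $19,792.50
Next $65,000 at 37.5% = $24,375.00
Next $46,500 at 31% = $14,415.00
Next $183,500 at 26.5% = $48,627.50
Remaining $589,850 at 17% = $100,274.50
Fee: $19,792.50 + $24,375.00 + $14,415.00 + $48,627.50 + $100,274.50 = $207,484.50
$207,484.50 is under the $332,000 cap.
Referral share: 35.5% of $207,484.50 = $73,657.00; lead counsel retains $207,484.50 − $73,657.00 = $133,827.50.

$133,827.50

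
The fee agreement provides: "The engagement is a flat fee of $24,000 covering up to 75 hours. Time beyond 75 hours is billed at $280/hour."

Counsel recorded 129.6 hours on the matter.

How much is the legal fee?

$39,288.00

Flat fee: $24,000.00
Excess hours: 129.6 − 75 = 54.6
Overrun: 54.6 × $280 = $15,288.00
Total: $24,000.00 + $15,288.00 = $39,288.00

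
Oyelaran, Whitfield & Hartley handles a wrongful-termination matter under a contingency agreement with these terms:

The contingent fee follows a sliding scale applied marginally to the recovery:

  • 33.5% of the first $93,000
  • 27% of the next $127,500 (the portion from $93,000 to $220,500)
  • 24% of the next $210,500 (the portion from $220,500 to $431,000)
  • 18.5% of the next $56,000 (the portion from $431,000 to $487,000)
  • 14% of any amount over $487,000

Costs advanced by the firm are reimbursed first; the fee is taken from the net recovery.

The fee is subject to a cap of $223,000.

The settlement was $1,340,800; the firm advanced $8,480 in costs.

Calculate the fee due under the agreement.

Fee base (net of costs): $1,340,800 − $8,480 = $1,332,320
First $93,000 at 33.5% = $31,155.00
Next $127,500 at 27% = $34,425.00
Next $210,500 at 24% = $50,520.00
Next $56,000 at 18.5% = $10,360.00
Remaining $845,320 at 14% = $118,344.80
Fee: $31,155.00 + $34,425.00 + $50,520.00 + $10,360.00 + $118,344.80 = $244,804.80
$244,804.80 exceeds the $223,000 cap, so the fee is capped at $223,000.00.

$223,000.00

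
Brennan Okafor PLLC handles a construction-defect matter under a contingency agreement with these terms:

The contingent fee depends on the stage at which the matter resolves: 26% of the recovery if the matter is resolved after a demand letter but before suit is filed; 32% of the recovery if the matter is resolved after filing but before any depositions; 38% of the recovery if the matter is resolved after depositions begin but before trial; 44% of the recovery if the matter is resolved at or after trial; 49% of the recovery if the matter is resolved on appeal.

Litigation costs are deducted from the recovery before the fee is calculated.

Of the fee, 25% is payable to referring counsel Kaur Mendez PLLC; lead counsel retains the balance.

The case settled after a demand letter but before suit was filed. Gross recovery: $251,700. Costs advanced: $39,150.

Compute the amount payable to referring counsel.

Fee base (net of costs): $251,700 − $39,150 = $212,550
The matter settled after a demand letter but before suit was filed, so the 26% rate applies.
$212,550 × 26% = $55,263.00
Referral share: 25% of $55,263.00 = $13,815.75; lead counsel retains $55,263.00 − $13,815.75 = $41,447.25.

$13,815.75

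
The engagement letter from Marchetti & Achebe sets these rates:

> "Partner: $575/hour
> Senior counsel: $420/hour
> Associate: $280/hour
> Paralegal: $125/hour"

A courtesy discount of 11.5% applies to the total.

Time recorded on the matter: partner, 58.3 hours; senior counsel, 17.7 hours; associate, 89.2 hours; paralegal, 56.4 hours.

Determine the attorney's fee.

Partner: 58.3 × $575 = $33,522.50
Senior counsel: 17.7 × $420 = $7,434.00
Associate: 89.2 × $280 = $24,976.00
Paralegal: 56.4 × $125 = $7,050.00
Subtotal: $72,982.50
Less 11.5% discount: −$8,392.99
Total: $72,982.50 − $8,392.99 = $64,589.51

$64,589.51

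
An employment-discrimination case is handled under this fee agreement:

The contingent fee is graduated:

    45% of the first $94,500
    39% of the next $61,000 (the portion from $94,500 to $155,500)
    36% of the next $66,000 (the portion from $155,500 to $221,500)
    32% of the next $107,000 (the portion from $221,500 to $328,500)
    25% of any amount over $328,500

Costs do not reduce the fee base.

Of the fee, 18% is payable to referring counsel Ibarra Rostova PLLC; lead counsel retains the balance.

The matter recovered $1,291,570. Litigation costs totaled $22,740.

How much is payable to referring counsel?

Fee base is the gross recovery, $1,291,570; costs are reimbursed separately.
First $94,500 at 45% = $42,525.00
Next $61,000 at 39% = $23,790.00
Next $66,000 at 36% = $23,760.00
Next $107,000 at 32% = $34,240.00
Remaining $963,070 at 25% = $240,767.50
Fee: $42,525.00 + $23,790.00 + $23,760.00 + $34,240.00 + $240,767.50 = $365,082.50
Referral share: 18% of $365,082.50 = $65,714.85; lead counsel retains $365,082.50 − $65,714.85 = $299,367.65.

$65,714.85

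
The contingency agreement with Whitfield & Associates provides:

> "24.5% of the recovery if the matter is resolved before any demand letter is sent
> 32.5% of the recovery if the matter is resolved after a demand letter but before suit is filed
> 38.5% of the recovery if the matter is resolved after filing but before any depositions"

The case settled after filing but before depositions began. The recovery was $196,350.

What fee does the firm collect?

$75,594.75

The matter settled after filing but before depositions began, so the 38.5% rate applies.
$196,350 × 38.5% = $75,594.75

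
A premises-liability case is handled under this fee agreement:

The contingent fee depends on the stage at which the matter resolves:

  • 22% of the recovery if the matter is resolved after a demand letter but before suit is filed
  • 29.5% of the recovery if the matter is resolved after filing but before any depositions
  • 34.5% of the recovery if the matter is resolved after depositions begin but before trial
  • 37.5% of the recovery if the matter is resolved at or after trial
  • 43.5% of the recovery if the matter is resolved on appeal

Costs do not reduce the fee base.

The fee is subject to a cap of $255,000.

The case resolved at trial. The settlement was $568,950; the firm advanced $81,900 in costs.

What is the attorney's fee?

$213,356.25

Fee base is the gross recovery, $568,950; costs are reimbursed separately.
The matter resolved at trial, so the 37.5% rate applies.
$568,950 × 37.5% = $213,356.25
$213,356.25 is under the $255,000 cap.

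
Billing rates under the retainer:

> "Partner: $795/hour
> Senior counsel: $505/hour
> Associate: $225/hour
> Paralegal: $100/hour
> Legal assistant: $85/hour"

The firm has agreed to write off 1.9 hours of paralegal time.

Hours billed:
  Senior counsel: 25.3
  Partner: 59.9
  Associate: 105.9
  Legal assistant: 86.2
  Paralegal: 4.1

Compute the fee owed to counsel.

$91,771.50

Partner: 59.9 × $795 = $47,620.50
Senior counsel: 25.3 × $505 = $12,776.50
Associate: 105.9 × $225 = $23,827.50
Paralegal: 4.1 × $100 = $410.00
Legal assistant: 86.2 × $85 = $7,327.00
Subtotal: $91,961.50
Write-off: 1.9 × $100 = $190.00
Total: $91,961.50 − $190.00 = $91,771.50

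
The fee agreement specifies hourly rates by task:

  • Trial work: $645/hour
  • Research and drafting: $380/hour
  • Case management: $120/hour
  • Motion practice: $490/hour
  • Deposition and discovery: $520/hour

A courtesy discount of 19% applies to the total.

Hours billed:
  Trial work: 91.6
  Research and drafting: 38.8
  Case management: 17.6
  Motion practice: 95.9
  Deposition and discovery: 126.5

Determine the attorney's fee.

Trial work: 91.6 × $645 = $59,082.00
Research and drafting: 38.8 × $380 = $14,744.00
Case management: 17.6 × $120 = $2,112.00
Motion practice: 95.9 × $490 = $46,991.00
Deposition and discovery: 126.5 × $520 = $65,780.00
Subtotal: $188,709.00
Less 19% discount: −$35,854.71
Total: $188,709.00 − $35,854.71 = $152,854.29

$152,854.29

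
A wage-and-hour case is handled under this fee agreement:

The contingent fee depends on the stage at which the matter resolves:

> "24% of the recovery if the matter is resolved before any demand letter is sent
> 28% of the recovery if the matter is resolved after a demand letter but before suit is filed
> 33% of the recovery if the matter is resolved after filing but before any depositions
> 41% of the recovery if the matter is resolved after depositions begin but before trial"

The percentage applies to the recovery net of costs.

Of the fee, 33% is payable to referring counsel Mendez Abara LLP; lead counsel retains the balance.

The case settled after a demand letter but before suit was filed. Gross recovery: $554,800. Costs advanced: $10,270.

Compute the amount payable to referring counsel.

$50,314.57

Fee base (net of costs): $554,800 − $10,270 = $544,530
The matter settled after a demand letter but before suit was filed, so the 28% rate applies.
$544,530 × 28% = $152,468.40
Referral share: 33% of $152,468.40 = $50,314.57; lead counsel retains $152,468.40 − $50,314.57 = $102,153.83.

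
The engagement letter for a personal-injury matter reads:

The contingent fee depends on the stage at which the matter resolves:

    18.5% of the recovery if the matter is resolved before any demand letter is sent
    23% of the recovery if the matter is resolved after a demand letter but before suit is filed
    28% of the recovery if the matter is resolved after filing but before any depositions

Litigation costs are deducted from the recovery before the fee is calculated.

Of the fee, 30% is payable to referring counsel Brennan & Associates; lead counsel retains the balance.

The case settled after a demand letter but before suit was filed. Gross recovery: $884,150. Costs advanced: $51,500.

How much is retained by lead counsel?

Fee base (net of costs): $884,150 − $51,500 = $832,650
The matter settled after a demand letter but before suit was filed, so the 23% rate applies.
$832,650 × 23% = $191,509.50
Referral share: 30% of $191,509.50 = $57,452.85; lead counsel retains $191,509.50 − $57,452.85 = $134,056.65.

$134,056.65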